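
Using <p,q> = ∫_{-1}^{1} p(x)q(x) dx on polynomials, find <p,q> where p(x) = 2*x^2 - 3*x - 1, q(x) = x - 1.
<p,q> = -4/3

Expand the product: p(x)·q(x) = 2*x^3 - 5*x^2 + 2*x + 1.
∫_{-1}^{1} of each monomial x^k gives [2/(k+1) if k even, 0 if k odd]. Integrating term-by-term (or equivalently evaluating the antiderivative F(x) = x^4/2 - 5*x^3/3 + x^2 + x at the endpoints):
  F(1) − F(−1) = 5/6 − (13/6) = -4/3.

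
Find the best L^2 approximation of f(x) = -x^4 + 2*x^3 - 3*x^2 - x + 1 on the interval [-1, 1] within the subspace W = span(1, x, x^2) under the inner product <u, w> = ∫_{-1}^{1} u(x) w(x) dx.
g(x) = -27*x^2/7 + x/5 + 38/35

The best approximation g ∈ W is the orthogonal projection of f onto W. Writing g = a_0 + a_1 x + a_2 x^2, the coefficients solve the normal equations G · a = b where
  G_{ij} = <φ_i, φ_j> and b_i = <f, φ_i>, with φ_0 = 1, φ_1 = x, φ_2 = x^2.
G =
  [2, 0, 2/3]
  [0, 2/3, 0]
  [2/3, 0, 2/5],
b = (-2/5, 2/15, -86/105).
Solving gives a_0 = 38/35, a_1 = 1/5, a_2 = -27/7, so
  g(x) = -27*x^2/7 + x/5 + 38/35.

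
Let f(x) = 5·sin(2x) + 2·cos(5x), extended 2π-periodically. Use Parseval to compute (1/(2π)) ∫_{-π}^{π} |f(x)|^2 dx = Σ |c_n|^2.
Σ |c_n|^2 = 29/2

Expand |f|^2 and use orthogonality of {sin(nx), cos(mx)} on [-π, π]:
  ∫_{-π}^{π} sin(nx)^2 dx = π, ∫ cos(mx)^2 dx = π, and cross terms integrate to 0.
So ∫_{-π}^{π} f(x)^2 dx = 5^2 · π + 2^2 · π = (25 + 4)π.
Divide by 2π: (25 + 4)/2 = 29/2.
By Parseval, this equals Σ |c_n|^2.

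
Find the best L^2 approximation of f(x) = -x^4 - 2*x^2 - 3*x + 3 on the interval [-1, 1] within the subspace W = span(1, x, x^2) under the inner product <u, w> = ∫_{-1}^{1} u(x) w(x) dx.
g(x) = -20*x^2/7 - 3*x + 108/35

The best approximation g ∈ W is the orthogonal projection of f onto W. Writing g = a_0 + a_1 x + a_2 x^2, the coefficients solve the normal equations G · a = b where
  G_{ij} = <φ_i, φ_j> and b_i = <f, φ_i>, with φ_0 = 1, φ_1 = x, φ_2 = x^2.
G =
  [2, 0, 2/3]
  [0, 2/3, 0]
  [2/3, 0, 2/5],
b = (64/15, -2, 32/35).
Solving gives a_0 = 108/35, a_1 = -3, a_2 = -20/7, so
  g(x) = -20*x^2/7 - 3*x + 108/35.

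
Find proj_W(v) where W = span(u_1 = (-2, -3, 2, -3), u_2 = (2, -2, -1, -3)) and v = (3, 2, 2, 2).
proj_W(v) = (112/129, 218/129, -122/129, 76/43)

Set up U = [u_1 | ... | u_2] ∈ R^(4×2). The projector onto W = col(U) is P = U (U^T U)^(-1) U^T.
Compute U^T U =
  [26, 9]
  [9, 18],
and U^T v = (-14, -6).
Solve U^T U · c = U^T v for the coefficients: c = (-22/43, -10/129). The projection is proj_W(v) = U c.
Check: (v - proj_W(v)) · u_1 = 0  (should be 0).
Check: (v - proj_W(v)) · u_2 = 0  (should be 0).
Result: proj_W(v) = (112/129, 218/129, -122/129, 76/43).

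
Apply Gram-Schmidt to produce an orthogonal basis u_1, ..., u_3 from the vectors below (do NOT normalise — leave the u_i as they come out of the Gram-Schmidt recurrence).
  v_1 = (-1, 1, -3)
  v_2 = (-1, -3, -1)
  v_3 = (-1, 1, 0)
Orthogonal basis:
  u_1 = (-1, 1, -3)
  u_2 = (-10/11, -34/11, -8/11)
  u_3 = (-1, 1/5, 2/5)

Apply the Gram-Schmidt recurrence
  u_1 = v_1
  u_i = v_i − Σ_{j<i} ((v_i · u_j) / (u_j · u_j)) · u_j.

Step by step this gives:
  u_1 = (-1, 1, -3)
  u_2 = (-10/11, -34/11, -8/11)
  u_3 = (-1, 1/5, 2/5)

Orthogonality check:
  u_2 · u_1 = 0 (should be 0)
  u_3 · u_1 = 0 (should be 0)
  u_3 · u_2 = 0 (should be 0)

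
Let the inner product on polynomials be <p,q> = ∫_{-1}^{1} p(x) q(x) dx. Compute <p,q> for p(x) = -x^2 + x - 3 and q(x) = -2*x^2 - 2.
<p,q> = 272/15

Expand the product: p(x)·q(x) = 2*x^4 - 2*x^3 + 8*x^2 - 2*x + 6.
∫_{-1}^{1} of each monomial x^k gives [2/(k+1) if k even, 0 if k odd]. Integrating term-by-term (or equivalently evaluating the antiderivative F(x) = 2*x^5/5 - x^4/2 + 8*x^3/3 - x^2 + 6*x at the endpoints):
  F(1) − F(−1) = 227/30 − (-317/30) = 272/15.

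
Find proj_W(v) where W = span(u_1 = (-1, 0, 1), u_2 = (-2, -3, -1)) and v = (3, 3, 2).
proj_W(v) = (7/3, 11/3, 4/3)

Set up U = [u_1 | ... | u_2] ∈ R^(3×2). The projector onto W = col(U) is P = U (U^T U)^(-1) U^T.
Compute U^T U =
  [2, 1]
  [1, 14],
and U^T v = (-1, -17).
Solve U^T U · c = U^T v for the coefficients: c = (1/9, -11/9). The projection is proj_W(v) = U c.
Check: (v - proj_W(v)) · u_1 = 0  (should be 0).
Check: (v - proj_W(v)) · u_2 = 0  (should be 0).
Result: proj_W(v) = (7/3, 11/3, 4/3).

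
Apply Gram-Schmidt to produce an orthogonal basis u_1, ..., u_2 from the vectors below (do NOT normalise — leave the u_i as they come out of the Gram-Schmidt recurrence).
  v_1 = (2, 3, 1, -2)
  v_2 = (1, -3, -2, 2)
Orthogonal basis:
  u_1 = (2, 3, 1, -2)
  u_2 = (22/9, -5/6, -23/18, 5/9)

Apply the Gram-Schmidt recurrence
  u_1 = v_1
  u_i = v_i − Σ_{j<i} ((v_i · u_j) / (u_j · u_j)) · u_j.

Step by step this gives:
  u_1 = (2, 3, 1, -2)
  u_2 = (22/9, -5/6, -23/18, 5/9)

Orthogonality check:
  u_2 · u_1 = 0 (should be 0)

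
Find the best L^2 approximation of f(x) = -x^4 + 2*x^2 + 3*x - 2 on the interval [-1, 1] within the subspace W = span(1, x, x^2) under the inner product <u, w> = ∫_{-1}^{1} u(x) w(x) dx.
g(x) = 8*x^2/7 + 3*x - 67/35

The best approximation g ∈ W is the orthogonal projection of f onto W. Writing g = a_0 + a_1 x + a_2 x^2, the coefficients solve the normal equations G · a = b where
  G_{ij} = <φ_i, φ_j> and b_i = <f, φ_i>, with φ_0 = 1, φ_1 = x, φ_2 = x^2.
G =
  [2, 0, 2/3]
  [0, 2/3, 0]
  [2/3, 0, 2/5],
b = (-46/15, 2, -86/105).
Solving gives a_0 = -67/35, a_1 = 3, a_2 = 8/7, so
  g(x) = 8*x^2/7 + 3*x - 67/35.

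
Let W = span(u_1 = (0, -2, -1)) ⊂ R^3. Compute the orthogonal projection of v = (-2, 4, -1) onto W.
proj_W(v) = (0, 14/5, 7/5)

Set up U = [u_1 | ... | u_1] ∈ R^(3×1). The projector onto W = col(U) is P = U (U^T U)^(-1) U^T.
Compute U^T U =
  [5],
and U^T v = (-7).
Solve U^T U · c = U^T v for the coefficients: c = (-7/5). The projection is proj_W(v) = U c.
Check: (v - proj_W(v)) · u_1 = 0  (should be 0).
Result: proj_W(v) = (0, 14/5, 7/5).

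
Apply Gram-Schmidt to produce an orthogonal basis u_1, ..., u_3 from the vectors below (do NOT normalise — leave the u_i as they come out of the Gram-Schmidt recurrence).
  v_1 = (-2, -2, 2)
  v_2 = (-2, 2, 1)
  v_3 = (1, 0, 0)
Orthogonal basis:
  u_1 = (-2, -2, 2)
  u_2 = (-5/3, 7/3, 2/3)
  u_3 = (9/26, 3/26, 6/13)

Apply the Gram-Schmidt recurrence
  u_1 = v_1
  u_i = v_i − Σ_{j<i} ((v_i · u_j) / (u_j · u_j)) · u_j.

Step by step this gives:
  u_1 = (-2, -2, 2)
  u_2 = (-5/3, 7/3, 2/3)
  u_3 = (9/26, 3/26, 6/13)

Orthogonality check:
  u_2 · u_1 = 0 (should be 0)
  u_3 · u_1 = 0 (should be 0)
  u_3 · u_2 = 0 (should be 0)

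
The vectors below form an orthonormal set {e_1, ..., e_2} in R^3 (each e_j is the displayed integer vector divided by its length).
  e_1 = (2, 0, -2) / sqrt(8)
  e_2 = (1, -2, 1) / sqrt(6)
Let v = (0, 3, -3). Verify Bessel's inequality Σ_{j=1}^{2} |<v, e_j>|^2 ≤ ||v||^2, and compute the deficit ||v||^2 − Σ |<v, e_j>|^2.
Σ |<v, e_j>|^2 = 18; ||v||^2 = 18; deficit = 0

Write each e_j = u_j / sqrt(<u_j, u_j>) where u_j is the displayed integer vector. Then <v, e_j> = <v, u_j> / sqrt(<u_j, u_j>), so |<v, e_j>|^2 = <v, u_j>^2 / <u_j, u_j>.
Coefficients: <v, e_1> = 6/sqrt(8), <v, e_2> = -9/sqrt(6).
Square and sum: Σ |<v, e_j>|^2 = 18.
Compute ||v||^2 = v·v = 18.
Deficit = 18 − 18 = 0 ≥ 0, confirming Bessel's inequality. (The deficit equals ||v − Σ <v,e_j> e_j||^2, the squared distance from v to span{e_j}.)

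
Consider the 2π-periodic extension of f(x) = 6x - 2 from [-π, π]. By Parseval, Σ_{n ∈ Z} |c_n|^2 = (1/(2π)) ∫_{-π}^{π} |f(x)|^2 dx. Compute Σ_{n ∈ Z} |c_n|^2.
Σ |c_n|^2 = 12π^2 + 4

Expand and integrate term by term over [-π, π]:
  ∫ (6x)^2 dx = 36·(2π^3/3); ∫ 2·6·(-2)·x dx = 0 (odd integrand); ∫ (-2)^2 dx = 4·2π.
So (1/(2π)) ∫_{-π}^{π} (6x - 2)^2 dx = 36π^2/3 + 4 = 12π^2 + 4.
Parseval ⇒ Σ |c_n|^2 = 12π^2 + 4.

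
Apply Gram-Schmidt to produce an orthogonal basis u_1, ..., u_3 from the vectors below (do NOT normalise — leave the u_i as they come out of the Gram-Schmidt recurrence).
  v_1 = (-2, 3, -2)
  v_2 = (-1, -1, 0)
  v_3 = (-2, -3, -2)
Orthogonal basis:
  u_1 = (-2, 3, -2)
  u_2 = (-19/17, -14/17, -2/17)
  u_3 = (8/11, -8/11, -20/11)

Apply the Gram-Schmidt recurrence
  u_1 = v_1
  u_i = v_i − Σ_{j<i} ((v_i · u_j) / (u_j · u_j)) · u_j.

Step by step this gives:
  u_1 = (-2, 3, -2)
  u_2 = (-19/17, -14/17, -2/17)
  u_3 = (8/11, -8/11, -20/11)

Orthogonality check:
  u_2 · u_1 = 0 (should be 0)
  u_3 · u_1 = 0 (should be 0)
  u_3 · u_2 = 0 (should be 0)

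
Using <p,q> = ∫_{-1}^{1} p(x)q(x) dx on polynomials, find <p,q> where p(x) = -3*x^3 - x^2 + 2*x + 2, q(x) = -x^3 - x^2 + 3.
<p,q> = 958/105

Expand the product: p(x)·q(x) = 3*x^6 + 4*x^5 - x^4 - 13*x^3 - 5*x^2 + 6*x + 6.
∫_{-1}^{1} of each monomial x^k gives [2/(k+1) if k even, 0 if k odd]. Integrating term-by-term (or equivalently evaluating the antiderivative F(x) = 3*x^7/7 + 2*x^6/3 - x^5/5 - 13*x^4/4 - 5*x^3/3 + 3*x^2 + 6*x at the endpoints):
  F(1) − F(−1) = 697/140 − (-1741/420) = 958/105.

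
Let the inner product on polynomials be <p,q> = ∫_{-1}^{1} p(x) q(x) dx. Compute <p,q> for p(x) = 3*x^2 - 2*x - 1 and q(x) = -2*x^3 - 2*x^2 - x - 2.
<p,q> = 28/15

Expand the product: p(x)·q(x) = -6*x^5 - 2*x^4 + 3*x^3 - 2*x^2 + 5*x + 2.
∫_{-1}^{1} of each monomial x^k gives [2/(k+1) if k even, 0 if k odd]. Integrating term-by-term (or equivalently evaluating the antiderivative F(x) = -x^6 - 2*x^5/5 + 3*x^4/4 - 2*x^3/3 + 5*x^2/2 + 2*x at the endpoints):
  F(1) − F(−1) = 191/60 − (79/60) = 28/15.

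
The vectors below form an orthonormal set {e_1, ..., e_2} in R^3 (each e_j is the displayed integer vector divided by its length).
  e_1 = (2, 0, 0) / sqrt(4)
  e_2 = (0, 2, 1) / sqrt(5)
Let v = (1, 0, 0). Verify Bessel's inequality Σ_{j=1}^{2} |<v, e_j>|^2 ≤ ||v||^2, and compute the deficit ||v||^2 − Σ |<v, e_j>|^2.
Σ |<v, e_j>|^2 = 1; ||v||^2 = 1; deficit = 0

Write each e_j = u_j / sqrt(<u_j, u_j>) where u_j is the displayed integer vector. Then <v, e_j> = <v, u_j> / sqrt(<u_j, u_j>), so |<v, e_j>|^2 = <v, u_j>^2 / <u_j, u_j>.
Coefficients: <v, e_1> = 2/sqrt(4), <v, e_2> = 0/sqrt(5).
Square and sum: Σ |<v, e_j>|^2 = 1.
Compute ||v||^2 = v·v = 1.
Deficit = 1 − 1 = 0 ≥ 0, confirming Bessel's inequality. (The deficit equals ||v − Σ <v,e_j> e_j||^2, the squared distance from v to span{e_j}.)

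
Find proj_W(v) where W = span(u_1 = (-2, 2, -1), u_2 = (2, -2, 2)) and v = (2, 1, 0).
proj_W(v) = (1/2, -1/2, 0)

Set up U = [u_1 | ... | u_2] ∈ R^(3×2). The projector onto W = col(U) is P = U (U^T U)^(-1) U^T.
Compute U^T U =
  [9, -10]
  [-10, 12],
and U^T v = (-2, 2).
Solve U^T U · c = U^T v for the coefficients: c = (-1/2, -1/4). The projection is proj_W(v) = U c.
Check: (v - proj_W(v)) · u_1 = 0  (should be 0).
Check: (v - proj_W(v)) · u_2 = 0  (should be 0).
Result: proj_W(v) = (1/2, -1/2, 0).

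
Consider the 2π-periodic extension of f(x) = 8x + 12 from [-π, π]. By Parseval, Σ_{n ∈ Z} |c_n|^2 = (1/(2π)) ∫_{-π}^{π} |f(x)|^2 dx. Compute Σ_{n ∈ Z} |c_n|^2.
Σ |c_n|^2 = 64π^2/3 + 144

Expand and integrate term by term over [-π, π]:
  ∫ (8x)^2 dx = 64·(2π^3/3); ∫ 2·8·(12)·x dx = 0 (odd integrand); ∫ 12^2 dx = 144·2π.
So (1/(2π)) ∫_{-π}^{π} (8x + 12)^2 dx = 64π^2/3 + 144 = 64π^2/3 + 144.
Parseval ⇒ Σ |c_n|^2 = 64π^2/3 + 144.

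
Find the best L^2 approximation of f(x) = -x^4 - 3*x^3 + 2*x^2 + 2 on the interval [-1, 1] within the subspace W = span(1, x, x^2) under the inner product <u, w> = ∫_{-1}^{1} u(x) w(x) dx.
g(x) = 8*x^2/7 - 9*x/5 + 73/35

The best approximation g ∈ W is the orthogonal projection of f onto W. Writing g = a_0 + a_1 x + a_2 x^2, the coefficients solve the normal equations G · a = b where
  G_{ij} = <φ_i, φ_j> and b_i = <f, φ_i>, with φ_0 = 1, φ_1 = x, φ_2 = x^2.
G =
  [2, 0, 2/3]
  [0, 2/3, 0]
  [2/3, 0, 2/5],
b = (74/15, -6/5, 194/105).
Solving gives a_0 = 73/35, a_1 = -9/5, a_2 = 8/7, so
  g(x) = 8*x^2/7 - 9*x/5 + 73/35.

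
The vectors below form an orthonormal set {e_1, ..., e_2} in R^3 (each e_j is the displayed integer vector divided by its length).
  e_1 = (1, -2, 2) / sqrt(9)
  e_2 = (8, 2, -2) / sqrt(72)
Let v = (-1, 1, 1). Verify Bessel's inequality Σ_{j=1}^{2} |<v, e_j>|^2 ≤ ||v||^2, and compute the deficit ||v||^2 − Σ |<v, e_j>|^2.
Σ |<v, e_j>|^2 = 1; ||v||^2 = 3; deficit = 2

Write each e_j = u_j / sqrt(<u_j, u_j>) where u_j is the displayed integer vector. Then <v, e_j> = <v, u_j> / sqrt(<u_j, u_j>), so |<v, e_j>|^2 = <v, u_j>^2 / <u_j, u_j>.
Coefficients: <v, e_1> = -1/sqrt(9), <v, e_2> = -8/sqrt(72).
Square and sum: Σ |<v, e_j>|^2 = 1.
Compute ||v||^2 = v·v = 3.
Deficit = 3 − 1 = 2 ≥ 0, confirming Bessel's inequality. (The deficit equals ||v − Σ <v,e_j> e_j||^2, the squared distance from v to span{e_j}.)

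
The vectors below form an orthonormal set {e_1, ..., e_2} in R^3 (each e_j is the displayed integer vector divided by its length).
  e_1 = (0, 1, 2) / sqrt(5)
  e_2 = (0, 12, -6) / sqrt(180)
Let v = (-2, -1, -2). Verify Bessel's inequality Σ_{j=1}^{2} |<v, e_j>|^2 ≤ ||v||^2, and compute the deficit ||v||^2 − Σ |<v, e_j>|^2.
Σ |<v, e_j>|^2 = 5; ||v||^2 = 9; deficit = 4

Write each e_j = u_j / sqrt(<u_j, u_j>) where u_j is the displayed integer vector. Then <v, e_j> = <v, u_j> / sqrt(<u_j, u_j>), so |<v, e_j>|^2 = <v, u_j>^2 / <u_j, u_j>.
Coefficients: <v, e_1> = -5/sqrt(5), <v, e_2> = 0/sqrt(180).
Square and sum: Σ |<v, e_j>|^2 = 5.
Compute ||v||^2 = v·v = 9.
Deficit = 9 − 5 = 4 ≥ 0, confirming Bessel's inequality. (The deficit equals ||v − Σ <v,e_j> e_j||^2, the squared distance from v to span{e_j}.)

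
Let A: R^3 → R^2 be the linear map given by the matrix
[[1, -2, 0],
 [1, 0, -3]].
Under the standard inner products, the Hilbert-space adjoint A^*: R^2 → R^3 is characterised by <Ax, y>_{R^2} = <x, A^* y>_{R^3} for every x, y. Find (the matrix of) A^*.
A^* = A^T =
[[1, 1],
 [-2, 0],
 [0, -3]]

For real matrices with standard dot products, the defining identity <Ax, y> = <x, A^* y> gives (Ax)^T y = x^T (A^*) y, i.e. x^T A^T y = x^T (A^*) y. Since this holds for all x, y, we must have A^* = A^T. Therefore
A^* =
[[1, 1],
 [-2, 0],
 [0, -3]].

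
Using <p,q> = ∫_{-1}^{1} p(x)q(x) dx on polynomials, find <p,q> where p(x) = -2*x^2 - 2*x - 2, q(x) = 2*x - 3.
<p,q> = 40/3

Expand the product: p(x)·q(x) = -4*x^3 + 2*x^2 + 2*x + 6.
∫_{-1}^{1} of each monomial x^k gives [2/(k+1) if k even, 0 if k odd]. Integrating term-by-term (or equivalently evaluating the antiderivative F(x) = -x^4 + 2*x^3/3 + x^2 + 6*x at the endpoints):
  F(1) − F(−1) = 20/3 − (-20/3) = 40/3.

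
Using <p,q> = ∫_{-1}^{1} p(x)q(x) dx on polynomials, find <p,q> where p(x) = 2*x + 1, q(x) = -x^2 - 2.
<p,q> = -14/3

Expand the product: p(x)·q(x) = -2*x^3 - x^2 - 4*x - 2.
∫_{-1}^{1} of each monomial x^k gives [2/(k+1) if k even, 0 if k odd]. Integrating term-by-term (or equivalently evaluating the antiderivative F(x) = -x^4/2 - x^3/3 - 2*x^2 - 2*x at the endpoints):
  F(1) − F(−1) = -29/6 − (-1/6) = -14/3.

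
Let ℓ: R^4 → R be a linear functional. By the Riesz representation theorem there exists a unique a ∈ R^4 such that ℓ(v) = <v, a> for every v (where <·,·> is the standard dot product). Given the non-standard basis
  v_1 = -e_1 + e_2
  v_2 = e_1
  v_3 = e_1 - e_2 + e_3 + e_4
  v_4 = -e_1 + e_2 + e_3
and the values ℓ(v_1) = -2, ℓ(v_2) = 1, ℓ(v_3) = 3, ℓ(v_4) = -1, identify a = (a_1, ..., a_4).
a = (1, -1, 1, 0)

Write a = (a_1, ..., a_4) in the standard basis. For each basis vector v_i, ℓ(v_i) = <v_i, a> is a linear equation in the a_j's. Collect the n equations into a matrix system V a = ℓ, where row i of V is v_i (expressed in the standard basis). Since V is invertible (lower-triangular with 1s on the diagonal, up to permutation), solve by back-substitution:
  V =
[[-1, 1, 0, 0],
 [1, 0, 0, 0],
 [1, -1, 1, 1],
 [-1, 1, 1, 0]]
  V a = (-2, 1, 3, -1)
Solving gives a = (1, -1, 1, 0).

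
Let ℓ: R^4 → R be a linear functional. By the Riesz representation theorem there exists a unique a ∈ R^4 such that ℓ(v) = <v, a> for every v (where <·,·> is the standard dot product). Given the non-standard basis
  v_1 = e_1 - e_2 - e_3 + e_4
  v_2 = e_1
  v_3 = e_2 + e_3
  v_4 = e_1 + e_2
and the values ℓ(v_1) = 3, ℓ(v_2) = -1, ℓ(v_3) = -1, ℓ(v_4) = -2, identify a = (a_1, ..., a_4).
a = (-1, -1, 0, 3)

Write a = (a_1, ..., a_4) in the standard basis. For each basis vector v_i, ℓ(v_i) = <v_i, a> is a linear equation in the a_j's. Collect the n equations into a matrix system V a = ℓ, where row i of V is v_i (expressed in the standard basis). Since V is invertible (lower-triangular with 1s on the diagonal, up to permutation), solve by back-substitution:
  V =
[[1, -1, -1, 1],
 [1, 0, 0, 0],
 [0, 1, 1, 0],
 [1, 1, 0, 0]]
  V a = (3, -1, -1, -2)
Solving gives a = (-1, -1, 0, 3).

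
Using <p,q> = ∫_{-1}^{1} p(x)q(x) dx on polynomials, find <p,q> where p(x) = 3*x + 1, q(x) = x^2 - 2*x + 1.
<p,q> = -4/3

Expand the product: p(x)·q(x) = 3*x^3 - 5*x^2 + x + 1.
∫_{-1}^{1} of each monomial x^k gives [2/(k+1) if k even, 0 if k odd]. Integrating term-by-term (or equivalently evaluating the antiderivative F(x) = 3*x^4/4 - 5*x^3/3 + x^2/2 + x at the endpoints):
  F(1) − F(−1) = 7/12 − (23/12) = -4/3.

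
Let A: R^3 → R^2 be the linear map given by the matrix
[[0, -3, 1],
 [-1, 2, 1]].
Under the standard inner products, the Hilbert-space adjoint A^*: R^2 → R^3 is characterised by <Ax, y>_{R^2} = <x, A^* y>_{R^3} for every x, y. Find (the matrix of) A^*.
A^* = A^T =
[[0, -1],
 [-3, 2],
 [1, 1]]

For real matrices with standard dot products, the defining identity <Ax, y> = <x, A^* y> gives (Ax)^T y = x^T (A^*) y, i.e. x^T A^T y = x^T (A^*) y. Since this holds for all x, y, we must have A^* = A^T. Therefore
A^* =
[[0, -1],
 [-3, 2],
 [1, 1]].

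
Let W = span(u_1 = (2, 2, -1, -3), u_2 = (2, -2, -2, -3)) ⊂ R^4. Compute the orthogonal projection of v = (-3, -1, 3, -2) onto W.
proj_W(v) = (-156/257, -88/257, 95/257, 234/257)

Set up U = [u_1 | ... | u_2] ∈ R^(4×2). The projector onto W = col(U) is P = U (U^T U)^(-1) U^T.
Compute U^T U =
  [18, 11]
  [11, 21],
and U^T v = (-5, -4).
Solve U^T U · c = U^T v for the coefficients: c = (-61/257, -17/257). The projection is proj_W(v) = U c.
Check: (v - proj_W(v)) · u_1 = 0  (should be 0).
Check: (v - proj_W(v)) · u_2 = 0  (should be 0).
Result: proj_W(v) = (-156/257, -88/257, 95/257, 234/257).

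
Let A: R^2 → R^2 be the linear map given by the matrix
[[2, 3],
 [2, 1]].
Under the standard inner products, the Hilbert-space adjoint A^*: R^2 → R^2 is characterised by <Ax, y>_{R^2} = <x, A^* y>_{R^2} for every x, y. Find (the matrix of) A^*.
A^* = A^T =
[[2, 2],
 [3, 1]]

For real matrices with standard dot products, the defining identity <Ax, y> = <x, A^* y> gives (Ax)^T y = x^T (A^*) y, i.e. x^T A^T y = x^T (A^*) y. Since this holds for all x, y, we must have A^* = A^T. Therefore
A^* =
[[2, 2],
 [3, 1]].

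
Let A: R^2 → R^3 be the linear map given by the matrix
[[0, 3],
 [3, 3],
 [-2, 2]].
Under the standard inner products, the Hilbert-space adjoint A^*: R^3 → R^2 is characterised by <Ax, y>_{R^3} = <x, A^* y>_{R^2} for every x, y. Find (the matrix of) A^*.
A^* = A^T =
[[0, 3, -2],
 [3, 3, 2]]

For real matrices with standard dot products, the defining identity <Ax, y> = <x, A^* y> gives (Ax)^T y = x^T (A^*) y, i.e. x^T A^T y = x^T (A^*) y. Since this holds for all x, y, we must have A^* = A^T. Therefore
A^* =
[[0, 3, -2],
 [3, 3, 2]].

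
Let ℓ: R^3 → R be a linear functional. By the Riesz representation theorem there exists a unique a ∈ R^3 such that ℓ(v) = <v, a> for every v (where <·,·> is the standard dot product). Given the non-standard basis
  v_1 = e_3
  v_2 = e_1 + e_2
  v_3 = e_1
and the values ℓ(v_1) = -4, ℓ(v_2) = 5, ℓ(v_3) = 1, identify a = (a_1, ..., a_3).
a = (1, 4, -4)

Write a = (a_1, ..., a_3) in the standard basis. For each basis vector v_i, ℓ(v_i) = <v_i, a> is a linear equation in the a_j's. Collect the n equations into a matrix system V a = ℓ, where row i of V is v_i (expressed in the standard basis). Since V is invertible (lower-triangular with 1s on the diagonal, up to permutation), solve by back-substitution:
  V =
[[0, 0, 1],
 [1, 1, 0],
 [1, 0, 0]]
  V a = (-4, 5, 1)
Solving gives a = (1, 4, -4).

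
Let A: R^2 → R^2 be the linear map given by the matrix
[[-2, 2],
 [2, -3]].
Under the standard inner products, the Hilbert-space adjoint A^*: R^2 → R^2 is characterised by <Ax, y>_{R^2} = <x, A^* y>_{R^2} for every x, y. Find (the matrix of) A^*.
A^* = A^T =
[[-2, 2],
 [2, -3]]

For real matrices with standard dot products, the defining identity <Ax, y> = <x, A^* y> gives (Ax)^T y = x^T (A^*) y, i.e. x^T A^T y = x^T (A^*) y. Since this holds for all x, y, we must have A^* = A^T. Therefore
A^* =
[[-2, 2],
 [2, -3]].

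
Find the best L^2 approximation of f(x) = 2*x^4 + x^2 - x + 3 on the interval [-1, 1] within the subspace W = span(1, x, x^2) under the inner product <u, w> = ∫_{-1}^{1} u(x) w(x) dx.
g(x) = 19*x^2/7 - x + 99/35

The best approximation g ∈ W is the orthogonal projection of f onto W. Writing g = a_0 + a_1 x + a_2 x^2, the coefficients solve the normal equations G · a = b where
  G_{ij} = <φ_i, φ_j> and b_i = <f, φ_i>, with φ_0 = 1, φ_1 = x, φ_2 = x^2.
G =
  [2, 0, 2/3]
  [0, 2/3, 0]
  [2/3, 0, 2/5],
b = (112/15, -2/3, 104/35).
Solving gives a_0 = 99/35, a_1 = -1, a_2 = 19/7, so
  g(x) = 19*x^2/7 - x + 99/35.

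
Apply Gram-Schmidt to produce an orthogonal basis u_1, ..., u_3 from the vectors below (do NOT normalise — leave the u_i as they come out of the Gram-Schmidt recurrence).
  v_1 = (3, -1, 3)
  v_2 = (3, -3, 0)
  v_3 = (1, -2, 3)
Orthogonal basis:
  u_1 = (3, -1, 3)
  u_2 = (21/19, -45/19, -36/19)
  u_3 = (-27/22, -27/22, 9/11)

Apply the Gram-Schmidt recurrence
  u_1 = v_1
  u_i = v_i − Σ_{j<i} ((v_i · u_j) / (u_j · u_j)) · u_j.

Step by step this gives:
  u_1 = (3, -1, 3)
  u_2 = (21/19, -45/19, -36/19)
  u_3 = (-27/22, -27/22, 9/11)

Orthogonality check:
  u_2 · u_1 = 0 (should be 0)
  u_3 · u_1 = 0 (should be 0)
  u_3 · u_2 = 0 (should be 0)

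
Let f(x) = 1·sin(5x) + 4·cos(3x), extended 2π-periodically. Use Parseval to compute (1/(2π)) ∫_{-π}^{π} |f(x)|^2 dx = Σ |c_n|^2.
Σ |c_n|^2 = 17/2

Expand |f|^2 and use orthogonality of {sin(nx), cos(mx)} on [-π, π]:
  ∫_{-π}^{π} sin(nx)^2 dx = π, ∫ cos(mx)^2 dx = π, and cross terms integrate to 0.
So ∫_{-π}^{π} f(x)^2 dx = 1^2 · π + 4^2 · π = (1 + 16)π.
Divide by 2π: (1 + 16)/2 = 17/2.
By Parseval, this equals Σ |c_n|^2.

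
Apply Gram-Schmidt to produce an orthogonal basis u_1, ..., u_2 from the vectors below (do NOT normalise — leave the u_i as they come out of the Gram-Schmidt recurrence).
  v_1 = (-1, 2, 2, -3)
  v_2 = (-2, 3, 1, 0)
Orthogonal basis:
  u_1 = (-1, 2, 2, -3)
  u_2 = (-13/9, 17/9, -1/9, 5/3)

Apply the Gram-Schmidt recurrence
  u_1 = v_1
  u_i = v_i − Σ_{j<i} ((v_i · u_j) / (u_j · u_j)) · u_j.

Step by step this gives:
  u_1 = (-1, 2, 2, -3)
  u_2 = (-13/9, 17/9, -1/9, 5/3)

Orthogonality check:
  u_2 · u_1 = 0 (should be 0)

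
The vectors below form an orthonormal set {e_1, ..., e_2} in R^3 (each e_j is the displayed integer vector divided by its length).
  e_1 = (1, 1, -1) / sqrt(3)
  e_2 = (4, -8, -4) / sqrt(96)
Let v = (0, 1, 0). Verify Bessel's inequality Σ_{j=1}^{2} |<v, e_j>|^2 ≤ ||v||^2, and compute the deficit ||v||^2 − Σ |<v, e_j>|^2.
Σ |<v, e_j>|^2 = 1; ||v||^2 = 1; deficit = 0

Write each e_j = u_j / sqrt(<u_j, u_j>) where u_j is the displayed integer vector. Then <v, e_j> = <v, u_j> / sqrt(<u_j, u_j>), so |<v, e_j>|^2 = <v, u_j>^2 / <u_j, u_j>.
Coefficients: <v, e_1> = 1/sqrt(3), <v, e_2> = -8/sqrt(96).
Square and sum: Σ |<v, e_j>|^2 = 1.
Compute ||v||^2 = v·v = 1.
Deficit = 1 − 1 = 0 ≥ 0, confirming Bessel's inequality. (The deficit equals ||v − Σ <v,e_j> e_j||^2, the squared distance from v to span{e_j}.)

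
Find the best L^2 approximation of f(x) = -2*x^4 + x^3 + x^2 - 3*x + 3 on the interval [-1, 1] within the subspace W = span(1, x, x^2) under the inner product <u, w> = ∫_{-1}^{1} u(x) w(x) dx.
g(x) = -5*x^2/7 - 12*x/5 + 111/35

The best approximation g ∈ W is the orthogonal projection of f onto W. Writing g = a_0 + a_1 x + a_2 x^2, the coefficients solve the normal equations G · a = b where
  G_{ij} = <φ_i, φ_j> and b_i = <f, φ_i>, with φ_0 = 1, φ_1 = x, φ_2 = x^2.
G =
  [2, 0, 2/3]
  [0, 2/3, 0]
  [2/3, 0, 2/5],
b = (88/15, -8/5, 64/35).
Solving gives a_0 = 111/35, a_1 = -12/5, a_2 = -5/7, so
  g(x) = -5*x^2/7 - 12*x/5 + 111/35.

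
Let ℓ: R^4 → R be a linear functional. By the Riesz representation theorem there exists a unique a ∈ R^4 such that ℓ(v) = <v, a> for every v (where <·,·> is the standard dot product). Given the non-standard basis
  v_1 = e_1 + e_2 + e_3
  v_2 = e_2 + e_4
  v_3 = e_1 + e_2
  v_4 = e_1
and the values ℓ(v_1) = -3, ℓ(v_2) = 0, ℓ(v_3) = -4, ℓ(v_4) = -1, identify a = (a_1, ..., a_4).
a = (-1, -3, 1, 3)

Write a = (a_1, ..., a_4) in the standard basis. For each basis vector v_i, ℓ(v_i) = <v_i, a> is a linear equation in the a_j's. Collect the n equations into a matrix system V a = ℓ, where row i of V is v_i (expressed in the standard basis). Since V is invertible (lower-triangular with 1s on the diagonal, up to permutation), solve by back-substitution:
  V =
[[1, 1, 1, 0],
 [0, 1, 0, 1],
 [1, 1, 0, 0],
 [1, 0, 0, 0]]
  V a = (-3, 0, -4, -1)
Solving gives a = (-1, -3, 1, 3).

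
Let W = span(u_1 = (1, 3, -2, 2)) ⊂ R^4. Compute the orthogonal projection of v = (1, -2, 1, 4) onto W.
proj_W(v) = (1/18, 1/6, -1/9, 1/9)

Set up U = [u_1 | ... | u_1] ∈ R^(4×1). The projector onto W = col(U) is P = U (U^T U)^(-1) U^T.
Compute U^T U =
  [18],
and U^T v = (1).
Solve U^T U · c = U^T v for the coefficients: c = (1/18). The projection is proj_W(v) = U c.
Check: (v - proj_W(v)) · u_1 = 0  (should be 0).
Result: proj_W(v) = (1/18, 1/6, -1/9, 1/9).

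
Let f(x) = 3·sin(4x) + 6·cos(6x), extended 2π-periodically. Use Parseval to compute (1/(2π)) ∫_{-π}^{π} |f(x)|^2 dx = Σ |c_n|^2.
Σ |c_n|^2 = 45/2

Expand |f|^2 and use orthogonality of {sin(nx), cos(mx)} on [-π, π]:
  ∫_{-π}^{π} sin(nx)^2 dx = π, ∫ cos(mx)^2 dx = π, and cross terms integrate to 0.
So ∫_{-π}^{π} f(x)^2 dx = 3^2 · π + 6^2 · π = (9 + 36)π.
Divide by 2π: (9 + 36)/2 = 45/2.
By Parseval, this equals Σ |c_n|^2.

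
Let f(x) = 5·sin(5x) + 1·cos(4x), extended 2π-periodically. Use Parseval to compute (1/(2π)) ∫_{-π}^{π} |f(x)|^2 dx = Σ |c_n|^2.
Σ |c_n|^2 = 13

Expand |f|^2 and use orthogonality of {sin(nx), cos(mx)} on [-π, π]:
  ∫_{-π}^{π} sin(nx)^2 dx = π, ∫ cos(mx)^2 dx = π, and cross terms integrate to 0.
So ∫_{-π}^{π} f(x)^2 dx = 5^2 · π + 1^2 · π = (25 + 1)π.
Divide by 2π: (25 + 1)/2 = 13.
By Parseval, this equals Σ |c_n|^2.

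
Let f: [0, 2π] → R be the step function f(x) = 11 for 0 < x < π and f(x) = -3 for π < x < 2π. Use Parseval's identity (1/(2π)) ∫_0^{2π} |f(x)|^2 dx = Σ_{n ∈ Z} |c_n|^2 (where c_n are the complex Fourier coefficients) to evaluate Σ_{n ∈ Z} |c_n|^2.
Σ |c_n|^2 = 65

Parseval equates the L^2 energy of f (normalised by 1/(2π)) with the ℓ^2 sum of its Fourier coefficients: (1/(2π)) ∫_0^{2π} |f|^2 = Σ |c_n|^2.
Compute the left side: (1/(2π)) [∫_0^π 11^2 dx + ∫_π^{2π} (-3)^2 dx] = (1/(2π)) · (121π + 9π) = (121 + 9)/2 = 65.
So Σ_{n ∈ Z} |c_n|^2 = 65.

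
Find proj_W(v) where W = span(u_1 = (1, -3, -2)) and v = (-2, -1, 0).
proj_W(v) = (1/14, -3/14, -1/7)

Set up U = [u_1 | ... | u_1] ∈ R^(3×1). The projector onto W = col(U) is P = U (U^T U)^(-1) U^T.
Compute U^T U =
  [14],
and U^T v = (1).
Solve U^T U · c = U^T v for the coefficients: c = (1/14). The projection is proj_W(v) = U c.
Check: (v - proj_W(v)) · u_1 = 0  (should be 0).
Result: proj_W(v) = (1/14, -3/14, -1/7).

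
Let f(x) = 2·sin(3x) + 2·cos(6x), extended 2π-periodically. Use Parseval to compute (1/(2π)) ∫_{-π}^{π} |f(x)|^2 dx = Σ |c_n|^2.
Σ |c_n|^2 = 4

Expand |f|^2 and use orthogonality of {sin(nx), cos(mx)} on [-π, π]:
  ∫_{-π}^{π} sin(nx)^2 dx = π, ∫ cos(mx)^2 dx = π, and cross terms integrate to 0.
So ∫_{-π}^{π} f(x)^2 dx = 2^2 · π + 2^2 · π = (4 + 4)π.
Divide by 2π: (4 + 4)/2 = 4.
By Parseval, this equals Σ |c_n|^2.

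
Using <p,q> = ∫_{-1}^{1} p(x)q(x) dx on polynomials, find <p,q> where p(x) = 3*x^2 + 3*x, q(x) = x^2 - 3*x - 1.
<p,q> = -34/5

Expand the product: p(x)·q(x) = 3*x^4 - 6*x^3 - 12*x^2 - 3*x.
∫_{-1}^{1} of each monomial x^k gives [2/(k+1) if k even, 0 if k odd]. Integrating term-by-term (or equivalently evaluating the antiderivative F(x) = 3*x^5/5 - 3*x^4/2 - 4*x^3 - 3*x^2/2 at the endpoints):
  F(1) − F(−1) = -32/5 − (2/5) = -34/5.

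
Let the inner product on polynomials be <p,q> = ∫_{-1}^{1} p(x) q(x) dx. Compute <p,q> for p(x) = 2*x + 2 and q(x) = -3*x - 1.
<p,q> = -8

Expand the product: p(x)·q(x) = -6*x^2 - 8*x - 2.
∫_{-1}^{1} of each monomial x^k gives [2/(k+1) if k even, 0 if k odd]. Integrating term-by-term (or equivalently evaluating the antiderivative F(x) = -2*x^3 - 4*x^2 - 2*x at the endpoints):
  F(1) − F(−1) = -8 − (0) = -8.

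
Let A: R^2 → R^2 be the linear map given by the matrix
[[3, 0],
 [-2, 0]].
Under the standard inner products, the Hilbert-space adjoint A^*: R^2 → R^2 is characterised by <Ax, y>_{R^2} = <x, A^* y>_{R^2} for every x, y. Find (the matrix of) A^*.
A^* = A^T =
[[3, -2],
 [0, 0]]

For real matrices with standard dot products, the defining identity <Ax, y> = <x, A^* y> gives (Ax)^T y = x^T (A^*) y, i.e. x^T A^T y = x^T (A^*) y. Since this holds for all x, y, we must have A^* = A^T. Therefore
A^* =
[[3, -2],
 [0, 0]].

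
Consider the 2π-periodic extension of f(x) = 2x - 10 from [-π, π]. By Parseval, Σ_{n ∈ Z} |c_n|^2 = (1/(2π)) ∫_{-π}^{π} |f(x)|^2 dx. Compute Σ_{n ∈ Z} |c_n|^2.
Σ |c_n|^2 = 4π^2/3 + 100

Expand and integrate term by term over [-π, π]:
  ∫ (2x)^2 dx = 4·(2π^3/3); ∫ 2·2·(-10)·x dx = 0 (odd integrand); ∫ (-10)^2 dx = 100·2π.
So (1/(2π)) ∫_{-π}^{π} (2x - 10)^2 dx = 4π^2/3 + 100 = 4π^2/3 + 100.
Parseval ⇒ Σ |c_n|^2 = 4π^2/3 + 100.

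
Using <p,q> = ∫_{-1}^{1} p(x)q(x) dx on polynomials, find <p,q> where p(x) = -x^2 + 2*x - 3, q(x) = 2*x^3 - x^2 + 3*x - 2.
<p,q> = 64/3

Expand the product: p(x)·q(x) = -2*x^5 + 5*x^4 - 11*x^3 + 11*x^2 - 13*x + 6.
∫_{-1}^{1} of each monomial x^k gives [2/(k+1) if k even, 0 if k odd]. Integrating term-by-term (or equivalently evaluating the antiderivative F(x) = -x^6/3 + x^5 - 11*x^4/4 + 11*x^3/3 - 13*x^2/2 + 6*x at the endpoints):
  F(1) − F(−1) = 13/12 − (-81/4) = 64/3.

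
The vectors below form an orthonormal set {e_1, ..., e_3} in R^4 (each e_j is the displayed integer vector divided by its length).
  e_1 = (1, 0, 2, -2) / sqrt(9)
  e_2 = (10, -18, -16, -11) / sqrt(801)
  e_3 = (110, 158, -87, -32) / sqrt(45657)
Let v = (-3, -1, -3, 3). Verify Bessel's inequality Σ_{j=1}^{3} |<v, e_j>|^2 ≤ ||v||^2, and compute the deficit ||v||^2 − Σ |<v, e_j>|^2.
Σ |<v, e_j>|^2 = 737/27; ||v||^2 = 28; deficit = 19/27

Write each e_j = u_j / sqrt(<u_j, u_j>) where u_j is the displayed integer vector. Then <v, e_j> = <v, u_j> / sqrt(<u_j, u_j>), so |<v, e_j>|^2 = <v, u_j>^2 / <u_j, u_j>.
Coefficients: <v, e_1> = -15/sqrt(9), <v, e_2> = 3/sqrt(801), <v, e_3> = -323/sqrt(45657).
Square and sum: Σ |<v, e_j>|^2 = 737/27.
Compute ||v||^2 = v·v = 28.
Deficit = 28 − 737/27 = 19/27 ≥ 0, confirming Bessel's inequality. (The deficit equals ||v − Σ <v,e_j> e_j||^2, the squared distance from v to span{e_j}.)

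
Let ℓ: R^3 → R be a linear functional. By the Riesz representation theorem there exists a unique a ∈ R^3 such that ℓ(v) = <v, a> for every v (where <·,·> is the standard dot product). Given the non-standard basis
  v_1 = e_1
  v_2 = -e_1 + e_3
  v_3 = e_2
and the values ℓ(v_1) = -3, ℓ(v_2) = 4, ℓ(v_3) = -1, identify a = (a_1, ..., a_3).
a = (-3, -1, 1)

Write a = (a_1, ..., a_3) in the standard basis. For each basis vector v_i, ℓ(v_i) = <v_i, a> is a linear equation in the a_j's. Collect the n equations into a matrix system V a = ℓ, where row i of V is v_i (expressed in the standard basis). Since V is invertible (lower-triangular with 1s on the diagonal, up to permutation), solve by back-substitution:
  V =
[[1, 0, 0],
 [-1, 0, 1],
 [0, 1, 0]]
  V a = (-3, 4, -1)
Solving gives a = (-3, -1, 1).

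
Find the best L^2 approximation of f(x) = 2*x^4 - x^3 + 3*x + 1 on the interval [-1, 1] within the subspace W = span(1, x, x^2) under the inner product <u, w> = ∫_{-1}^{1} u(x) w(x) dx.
g(x) = 12*x^2/7 + 12*x/5 + 29/35

The best approximation g ∈ W is the orthogonal projection of f onto W. Writing g = a_0 + a_1 x + a_2 x^2, the coefficients solve the normal equations G · a = b where
  G_{ij} = <φ_i, φ_j> and b_i = <f, φ_i>, with φ_0 = 1, φ_1 = x, φ_2 = x^2.
G =
  [2, 0, 2/3]
  [0, 2/3, 0]
  [2/3, 0, 2/5],
b = (14/5, 8/5, 26/21).
Solving gives a_0 = 29/35, a_1 = 12/5, a_2 = 12/7, so
  g(x) = 12*x^2/7 + 12*x/5 + 29/35.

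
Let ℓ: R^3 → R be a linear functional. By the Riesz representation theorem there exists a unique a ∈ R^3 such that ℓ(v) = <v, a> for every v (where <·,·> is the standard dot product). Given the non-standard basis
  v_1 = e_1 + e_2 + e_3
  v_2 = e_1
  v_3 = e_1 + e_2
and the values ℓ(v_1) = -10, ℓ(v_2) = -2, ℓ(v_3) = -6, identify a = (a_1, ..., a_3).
a = (-2, -4, -4)

Write a = (a_1, ..., a_3) in the standard basis. For each basis vector v_i, ℓ(v_i) = <v_i, a> is a linear equation in the a_j's. Collect the n equations into a matrix system V a = ℓ, where row i of V is v_i (expressed in the standard basis). Since V is invertible (lower-triangular with 1s on the diagonal, up to permutation), solve by back-substitution:
  V =
[[1, 1, 1],
 [1, 0, 0],
 [1, 1, 0]]
  V a = (-10, -2, -6)
Solving gives a = (-2, -4, -4).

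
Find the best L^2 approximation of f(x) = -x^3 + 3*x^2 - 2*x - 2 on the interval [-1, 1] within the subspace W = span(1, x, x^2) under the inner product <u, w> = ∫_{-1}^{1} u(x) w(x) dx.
g(x) = 3*x^2 - 13*x/5 - 2

The best approximation g ∈ W is the orthogonal projection of f onto W. Writing g = a_0 + a_1 x + a_2 x^2, the coefficients solve the normal equations G · a = b where
  G_{ij} = <φ_i, φ_j> and b_i = <f, φ_i>, with φ_0 = 1, φ_1 = x, φ_2 = x^2.
G =
  [2, 0, 2/3]
  [0, 2/3, 0]
  [2/3, 0, 2/5],
b = (-2, -26/15, -2/15).
Solving gives a_0 = -2, a_1 = -13/5, a_2 = 3, so
  g(x) = 3*x^2 - 13*x/5 - 2.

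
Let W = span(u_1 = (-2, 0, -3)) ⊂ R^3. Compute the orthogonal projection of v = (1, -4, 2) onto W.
proj_W(v) = (16/13, 0, 24/13)

Set up U = [u_1 | ... | u_1] ∈ R^(3×1). The projector onto W = col(U) is P = U (U^T U)^(-1) U^T.
Compute U^T U =
  [13],
and U^T v = (-8).
Solve U^T U · c = U^T v for the coefficients: c = (-8/13). The projection is proj_W(v) = U c.
Check: (v - proj_W(v)) · u_1 = 0  (should be 0).
Result: proj_W(v) = (16/13, 0, 24/13).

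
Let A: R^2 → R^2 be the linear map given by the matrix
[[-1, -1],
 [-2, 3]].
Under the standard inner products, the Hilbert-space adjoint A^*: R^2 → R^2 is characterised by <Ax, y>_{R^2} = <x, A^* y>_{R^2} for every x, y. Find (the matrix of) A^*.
A^* = A^T =
[[-1, -2],
 [-1, 3]]

For real matrices with standard dot products, the defining identity <Ax, y> = <x, A^* y> gives (Ax)^T y = x^T (A^*) y, i.e. x^T A^T y = x^T (A^*) y. Since this holds for all x, y, we must have A^* = A^T. Therefore
A^* =
[[-1, -2],
 [-1, 3]].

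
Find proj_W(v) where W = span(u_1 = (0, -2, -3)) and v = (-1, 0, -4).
proj_W(v) = (0, -24/13, -36/13)

Set up U = [u_1 | ... | u_1] ∈ R^(3×1). The projector onto W = col(U) is P = U (U^T U)^(-1) U^T.
Compute U^T U =
  [13],
and U^T v = (12).
Solve U^T U · c = U^T v for the coefficients: c = (12/13). The projection is proj_W(v) = U c.
Check: (v - proj_W(v)) · u_1 = 0  (should be 0).
Result: proj_W(v) = (0, -24/13, -36/13).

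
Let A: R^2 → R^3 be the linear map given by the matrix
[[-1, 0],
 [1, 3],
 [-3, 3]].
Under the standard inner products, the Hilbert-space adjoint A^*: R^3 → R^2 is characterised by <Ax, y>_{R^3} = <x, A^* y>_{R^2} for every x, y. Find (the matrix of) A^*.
A^* = A^T =
[[-1, 1, -3],
 [0, 3, 3]]

For real matrices with standard dot products, the defining identity <Ax, y> = <x, A^* y> gives (Ax)^T y = x^T (A^*) y, i.e. x^T A^T y = x^T (A^*) y. Since this holds for all x, y, we must have A^* = A^T. Therefore
A^* =
[[-1, 1, -3],
 [0, 3, 3]].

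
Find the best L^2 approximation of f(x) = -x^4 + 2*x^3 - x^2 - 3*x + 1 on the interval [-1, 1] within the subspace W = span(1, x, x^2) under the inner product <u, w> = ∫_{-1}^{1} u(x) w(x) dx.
g(x) = -13*x^2/7 - 9*x/5 + 38/35

The best approximation g ∈ W is the orthogonal projection of f onto W. Writing g = a_0 + a_1 x + a_2 x^2, the coefficients solve the normal equations G · a = b where
  G_{ij} = <φ_i, φ_j> and b_i = <f, φ_i>, with φ_0 = 1, φ_1 = x, φ_2 = x^2.
G =
  [2, 0, 2/3]
  [0, 2/3, 0]
  [2/3, 0, 2/5],
b = (14/15, -6/5, -2/105).
Solving gives a_0 = 38/35, a_1 = -9/5, a_2 = -13/7, so
  g(x) = -13*x^2/7 - 9*x/5 + 38/35.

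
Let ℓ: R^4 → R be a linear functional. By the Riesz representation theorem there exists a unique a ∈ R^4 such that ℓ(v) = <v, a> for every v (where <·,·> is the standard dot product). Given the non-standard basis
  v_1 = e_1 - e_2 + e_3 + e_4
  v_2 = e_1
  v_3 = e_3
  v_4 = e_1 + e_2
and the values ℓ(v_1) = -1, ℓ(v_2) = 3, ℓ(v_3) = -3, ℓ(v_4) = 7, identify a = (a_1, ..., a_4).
a = (3, 4, -3, 3)

Write a = (a_1, ..., a_4) in the standard basis. For each basis vector v_i, ℓ(v_i) = <v_i, a> is a linear equation in the a_j's. Collect the n equations into a matrix system V a = ℓ, where row i of V is v_i (expressed in the standard basis). Since V is invertible (lower-triangular with 1s on the diagonal, up to permutation), solve by back-substitution:
  V =
[[1, -1, 1, 1],
 [1, 0, 0, 0],
 [0, 0, 1, 0],
 [1, 1, 0, 0]]
  V a = (-1, 3, -3, 7)
Solving gives a = (3, 4, -3, 3).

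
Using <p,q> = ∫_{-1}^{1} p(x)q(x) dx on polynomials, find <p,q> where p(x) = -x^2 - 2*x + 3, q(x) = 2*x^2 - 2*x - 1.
<p,q> = 8/15

Expand the product: p(x)·q(x) = -2*x^4 - 2*x^3 + 11*x^2 - 4*x - 3.
∫_{-1}^{1} of each monomial x^k gives [2/(k+1) if k even, 0 if k odd]. Integrating term-by-term (or equivalently evaluating the antiderivative F(x) = -2*x^5/5 - x^4/2 + 11*x^3/3 - 2*x^2 - 3*x at the endpoints):
  F(1) − F(−1) = -67/30 − (-83/30) = 8/15.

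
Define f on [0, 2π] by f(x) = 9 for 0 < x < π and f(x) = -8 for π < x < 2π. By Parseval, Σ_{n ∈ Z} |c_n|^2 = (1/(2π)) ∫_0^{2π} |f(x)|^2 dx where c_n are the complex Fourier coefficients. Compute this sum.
Σ |c_n|^2 = 145/2

Parseval equates the L^2 energy of f (normalised by 1/(2π)) with the ℓ^2 sum of its Fourier coefficients: (1/(2π)) ∫_0^{2π} |f|^2 = Σ |c_n|^2.
Compute the left side: (1/(2π)) [∫_0^π 9^2 dx + ∫_π^{2π} (-8)^2 dx] = (1/(2π)) · (81π + 64π) = (81 + 64)/2 = 145/2.
So Σ_{n ∈ Z} |c_n|^2 = 145/2.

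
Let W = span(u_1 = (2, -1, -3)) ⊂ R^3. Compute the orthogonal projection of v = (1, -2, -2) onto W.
proj_W(v) = (10/7, -5/7, -15/7)

Set up U = [u_1 | ... | u_1] ∈ R^(3×1). The projector onto W = col(U) is P = U (U^T U)^(-1) U^T.
Compute U^T U =
  [14],
and U^T v = (10).
Solve U^T U · c = U^T v for the coefficients: c = (5/7). The projection is proj_W(v) = U c.
Check: (v - proj_W(v)) · u_1 = 0  (should be 0).
Result: proj_W(v) = (10/7, -5/7, -15/7).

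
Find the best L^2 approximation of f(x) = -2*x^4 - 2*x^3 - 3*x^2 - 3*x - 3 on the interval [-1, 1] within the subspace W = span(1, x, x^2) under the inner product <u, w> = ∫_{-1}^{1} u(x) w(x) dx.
g(x) = -33*x^2/7 - 21*x/5 - 99/35

The best approximation g ∈ W is the orthogonal projection of f onto W. Writing g = a_0 + a_1 x + a_2 x^2, the coefficients solve the normal equations G · a = b where
  G_{ij} = <φ_i, φ_j> and b_i = <f, φ_i>, with φ_0 = 1, φ_1 = x, φ_2 = x^2.
G =
  [2, 0, 2/3]
  [0, 2/3, 0]
  [2/3, 0, 2/5],
b = (-44/5, -14/5, -132/35).
Solving gives a_0 = -99/35, a_1 = -21/5, a_2 = -33/7, so
  g(x) = -33*x^2/7 - 21*x/5 - 99/35.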